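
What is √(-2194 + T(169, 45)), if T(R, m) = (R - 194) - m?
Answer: 2*I*√566 ≈ 47.581*I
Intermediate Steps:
T(R, m) = -194 + R - m (T(R, m) = (-194 + R) - m = -194 + R - m)
√(-2194 + T(169, 45)) = √(-2194 + (-194 + 169 - 1*45)) = √(-2194 + (-194 + 169 - 45)) = √(-2194 - 70) = √(-2264) = 2*I*√566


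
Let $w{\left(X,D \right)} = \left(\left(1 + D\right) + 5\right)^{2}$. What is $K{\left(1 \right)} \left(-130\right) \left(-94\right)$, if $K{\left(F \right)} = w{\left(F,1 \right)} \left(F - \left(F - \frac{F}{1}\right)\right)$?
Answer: $598780$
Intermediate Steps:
$w{\left(X,D \right)} = \left(6 + D\right)^{2}$
$K{\left(F \right)} = 49 F$ ($K{\left(F \right)} = \left(6 + 1\right)^{2} \left(F - \left(F - \frac{F}{1}\right)\right) = 7^{2} \left(F - \left(F - F 1\right)\right) = 49 \left(F + \left(F - F\right)\right) = 49 \left(F + 0\right) = 49 F$)
$K{\left(1 \right)} \left(-130\right) \left(-94\right) = 49 \cdot 1 \left(-130\right) \left(-94\right) = 49 \left(-130\right) \left(-94\right) = \left(-6370\right) \left(-94\right) = 598780$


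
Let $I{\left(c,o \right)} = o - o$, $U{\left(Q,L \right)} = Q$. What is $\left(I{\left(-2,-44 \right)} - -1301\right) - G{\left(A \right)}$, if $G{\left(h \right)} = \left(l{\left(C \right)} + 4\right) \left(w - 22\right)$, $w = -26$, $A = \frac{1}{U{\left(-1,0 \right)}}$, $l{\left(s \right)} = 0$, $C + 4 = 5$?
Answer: $1493$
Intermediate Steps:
$C = 1$ ($C = -4 + 5 = 1$)
$A = -1$ ($A = \frac{1}{-1} = -1$)
$I{\left(c,o \right)} = 0$
$G{\left(h \right)} = -192$ ($G{\left(h \right)} = \left(0 + 4\right) \left(-26 - 22\right) = 4 \left(-48\right) = -192$)
$\left(I{\left(-2,-44 \right)} - -1301\right) - G{\left(A \right)} = \left(0 - -1301\right) - -192 = \left(0 + 1301\right) + 192 = 1301 + 192 = 1493$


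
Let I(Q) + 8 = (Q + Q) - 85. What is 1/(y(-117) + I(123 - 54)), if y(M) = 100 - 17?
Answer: 1/128 ≈ 0.0078125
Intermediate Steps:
y(M) = 83
I(Q) = -93 + 2*Q (I(Q) = -8 + ((Q + Q) - 85) = -8 + (2*Q - 85) = -8 + (-85 + 2*Q) = -93 + 2*Q)
1/(y(-117) + I(123 - 54)) = 1/(83 + (-93 + 2*(123 - 54))) = 1/(83 + (-93 + 2*69)) = 1/(83 + (-93 + 138)) = 1/(83 + 45) = 1/128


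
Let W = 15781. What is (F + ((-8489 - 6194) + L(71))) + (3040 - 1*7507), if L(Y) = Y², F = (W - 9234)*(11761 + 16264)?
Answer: 183465566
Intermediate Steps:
F = 183479675 (F = (15781 - 9234)*(11761 + 16264) = 6547*28025 = 183479675)
(F + ((-8489 - 6194) + L(71))) + (3040 - 1*7507) = (183479675 + ((-8489 - 6194) + 71²)) + (3040 - 1*7507) = (183479675 + (-14683 + 5041)) + (3040 - 7507) = (183479675 - 9642) - 4467 = 183470033 - 4467 = 183465566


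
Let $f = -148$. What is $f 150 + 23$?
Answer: $-22177$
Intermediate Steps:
$f 150 + 23 = \left(-148\right) 150 + 23 = -22200 + 23 = -22177$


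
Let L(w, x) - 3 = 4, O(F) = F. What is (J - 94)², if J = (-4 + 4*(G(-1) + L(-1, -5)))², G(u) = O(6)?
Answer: 4884100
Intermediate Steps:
L(w, x) = 7 (L(w, x) = 3 + 4 = 7)
G(u) = 6
J = 2304 (J = (-4 + 4*(6 + 7))² = (-4 + 4*13)² = (-4 + 52)² = 48² = 2304)
(J - 94)² = (2304 - 94)² = 2210² = 4884100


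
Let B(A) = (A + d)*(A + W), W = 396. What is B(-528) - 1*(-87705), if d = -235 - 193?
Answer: 213897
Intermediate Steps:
d = -428
B(A) = (-428 + A)*(396 + A) (B(A) = (A - 428)*(A + 396) = (-428 + A)*(396 + A))
B(-528) - 1*(-87705) = (-169488 + (-528)**2 - 32*(-528)) - 1*(-87705) = (-169488 + 278784 + 16896) + 87705 = 126192 + 87705 = 213897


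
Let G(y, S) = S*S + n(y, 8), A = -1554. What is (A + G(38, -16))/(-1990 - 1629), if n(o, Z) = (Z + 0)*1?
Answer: 1290/3619 ≈ 0.35645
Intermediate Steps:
n(o, Z) = Z (n(o, Z) = Z*1 = Z)
G(y, S) = 8 + S² (G(y, S) = S*S + 8 = S² + 8 = 8 + S²)
(A + G(38, -16))/(-1990 - 1629) = (-1554 + (8 + (-16)²))/(-1990 - 1629) = (-1554 + (8 + 256))/(-3619) = (-1554 + 264)*(-1/3619) = -1290*(-1/3619) = 1290/3619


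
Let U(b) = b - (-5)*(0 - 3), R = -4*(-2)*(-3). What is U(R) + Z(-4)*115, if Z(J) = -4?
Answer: -499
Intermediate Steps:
R = -24 (R = 8*(-3) = -24)
U(b) = -15 + b (U(b) = b - (-5)*(-3) = b - 1*15 = b - 15 = -15 + b)
U(R) + Z(-4)*115 = (-15 - 24) - 4*115 = -39 - 460 = -499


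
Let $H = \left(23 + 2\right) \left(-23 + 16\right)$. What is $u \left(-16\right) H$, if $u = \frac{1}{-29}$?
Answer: $- \frac{2800}{29} \approx -96.552$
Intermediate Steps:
$u = - \frac{1}{29} \approx -0.034483$
$H = -175$ ($H = 25 \left(-7\right) = -175$)
$u \left(-16\right) H = \left(- \frac{1}{29}\right) \left(-16\right) \left(-175\right) = \frac{16}{29} \left(-175\right) = - \frac{2800}{29}$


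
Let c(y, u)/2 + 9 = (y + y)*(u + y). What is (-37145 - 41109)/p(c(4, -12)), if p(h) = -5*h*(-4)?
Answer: 39127/1460 ≈ 26.799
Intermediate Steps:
c(y, u) = -18 + 4*y*(u + y) (c(y, u) = -18 + 2*((y + y)*(u + y)) = -18 + 2*((2*y)*(u + y)) = -18 + 2*(2*y*(u + y)) = -18 + 4*y*(u + y))
p(h) = 20*h
(-37145 - 41109)/p(c(4, -12)) = (-37145 - 41109)/((20*(-18 + 4*4**2 + 4*(-12)*4))) = -78254*1/(20*(-18 + 4*16 - 192)) = -78254*1/(20*(-18 + 64 - 192)) = -78254/(20*(-146)) = -78254/(-2920) = -78254*(-1/2920) = 39127/1460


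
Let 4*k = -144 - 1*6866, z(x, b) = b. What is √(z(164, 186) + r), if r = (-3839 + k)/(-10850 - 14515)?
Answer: √479244432990/50730 ≈ 13.646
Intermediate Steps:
k = -3505/2 (k = (-144 - 1*6866)/4 = (-144 - 6866)/4 = (¼)*(-7010) = -3505/2 ≈ -1752.5)
r = 11183/50730 (r = (-3839 - 3505/2)/(-10850 - 14515) = -11183/2/(-25365) = -11183/2*(-1/25365) = 11183/50730 ≈ 0.22044)
√(z(164, 186) + r) = √(186 + 11183/50730) = √(9446963/50730) = √479244432990/50730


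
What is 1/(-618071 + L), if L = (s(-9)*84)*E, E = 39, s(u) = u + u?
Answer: -1/677039 ≈ -1.4770e-6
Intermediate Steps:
s(u) = 2*u
L = -58968 (L = ((2*(-9))*84)*39 = -18*84*39 = -1512*39 = -58968)
1/(-618071 + L) = 1/(-618071 - 58968) = 1/(-677039) = -1/677039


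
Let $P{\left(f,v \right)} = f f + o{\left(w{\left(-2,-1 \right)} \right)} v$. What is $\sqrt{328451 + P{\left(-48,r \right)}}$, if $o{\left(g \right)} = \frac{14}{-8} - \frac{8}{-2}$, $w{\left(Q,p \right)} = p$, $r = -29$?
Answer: $\frac{\sqrt{1322759}}{2} \approx 575.06$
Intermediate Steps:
$o{\left(g \right)} = \frac{9}{4}$ ($o{\left(g \right)} = 14 \left(- \frac{1}{8}\right) - -4 = - \frac{7}{4} + 4 = \frac{9}{4}$)
$P{\left(f,v \right)} = f^{2} + \frac{9 v}{4}$ ($P{\left(f,v \right)} = f f + \frac{9 v}{4} = f^{2} + \frac{9 v}{4}$)
$\sqrt{328451 + P{\left(-48,r \right)}} = \sqrt{328451 + \left(\left(-48\right)^{2} + \frac{9}{4} \left(-29\right)\right)} = \sqrt{328451 + \left(2304 - \frac{261}{4}\right)} = \sqrt{328451 + \frac{8955}{4}} = \sqrt{\frac{1322759}{4}} = \frac{\sqrt{1322759}}{2}$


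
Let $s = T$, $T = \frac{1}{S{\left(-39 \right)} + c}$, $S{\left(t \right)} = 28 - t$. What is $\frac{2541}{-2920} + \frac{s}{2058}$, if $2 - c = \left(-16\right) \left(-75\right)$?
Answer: $- \frac{2957214719}{3398293080} \approx -0.87021$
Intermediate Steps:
$c = -1198$ ($c = 2 - \left(-16\right) \left(-75\right) = 2 - 1200 = -1198$)
$T = - \frac{1}{1131}$ ($T = \frac{1}{\left(28 - -39\right) - 1198} = \frac{1}{\left(28 + 39\right) - 1198} = \frac{1}{67 - 1198} = \frac{1}{-1131} = - \frac{1}{1131} \approx -0.00088417$)
$s = - \frac{1}{1131} \approx -0.00088417$
$\frac{2541}{-2920} + \frac{s}{2058} = \frac{2541}{-2920} - \frac{1}{1131 \cdot 2058} = 2541 \left(- \frac{1}{2920}\right) - \frac{1}{2327598} = - \frac{2541}{2920} - \frac{1}{2327598} = - \frac{2957214719}{3398293080}$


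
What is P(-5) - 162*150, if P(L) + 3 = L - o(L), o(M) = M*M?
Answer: -24333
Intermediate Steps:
o(M) = M²
P(L) = -3 + L - L² (P(L) = -3 + (L - L²) = -3 + L - L²)
P(-5) - 162*150 = (-3 - 5 - 1*(-5)²) - 162*150 = (-3 - 5 - 1*25) - 24300 = (-3 - 5 - 25) - 24300 = -33 - 24300 = -24333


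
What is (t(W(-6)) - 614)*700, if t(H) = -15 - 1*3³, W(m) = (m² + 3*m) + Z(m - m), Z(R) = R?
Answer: -459200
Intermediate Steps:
W(m) = m² + 3*m (W(m) = (m² + 3*m) + (m - m) = (m² + 3*m) + 0 = m² + 3*m)
t(H) = -42 (t(H) = -15 - 1*27 = -15 - 27 = -42)
(t(W(-6)) - 614)*700 = (-42 - 614)*700 = -656*700 = -459200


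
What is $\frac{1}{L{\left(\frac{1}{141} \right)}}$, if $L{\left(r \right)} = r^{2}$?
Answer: $19881$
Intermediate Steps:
$\frac{1}{L{\left(\frac{1}{141} \right)}} = \frac{1}{\left(\frac{1}{141}\right)^{2}} = \frac{1}{\frac{1}{19881}} = 19881$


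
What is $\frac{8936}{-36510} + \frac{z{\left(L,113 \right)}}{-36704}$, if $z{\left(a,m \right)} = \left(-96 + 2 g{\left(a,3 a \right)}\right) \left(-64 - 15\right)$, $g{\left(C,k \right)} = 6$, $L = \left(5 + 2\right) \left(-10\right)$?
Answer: $- \frac{71283413}{167507880} \approx -0.42555$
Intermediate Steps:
$L = -70$ ($L = 7 \left(-10\right) = -70$)
$z{\left(a,m \right)} = 6636$ ($z{\left(a,m \right)} = \left(-96 + 2 \cdot 6\right) \left(-64 - 15\right) = \left(-96 + 12\right) \left(-79\right) = \left(-84\right) \left(-79\right) = 6636$)
$\frac{8936}{-36510} + \frac{z{\left(L,113 \right)}}{-36704} = \frac{8936}{-36510} + \frac{6636}{-36704} = 8936 \left(- \frac{1}{36510}\right) + 6636 \left(- \frac{1}{36704}\right) = - \frac{4468}{18255} - \frac{1659}{9176} = - \frac{71283413}{167507880}$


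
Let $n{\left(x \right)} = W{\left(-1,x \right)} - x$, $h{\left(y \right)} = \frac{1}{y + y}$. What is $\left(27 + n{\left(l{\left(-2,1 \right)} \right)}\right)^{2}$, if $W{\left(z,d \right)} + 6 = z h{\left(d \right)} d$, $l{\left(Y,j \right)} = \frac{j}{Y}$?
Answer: $441$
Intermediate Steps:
$h{\left(y \right)} = \frac{1}{2 y}$
$W{\left(z,d \right)} = -6 + \frac{z}{2}$ ($W{\left(z,d \right)} = -6 + z \frac{1}{2 d} d = -6 + \frac{z}{2 d} d = -6 + \frac{z}{2}$)
$n{\left(x \right)} = - \frac{13}{2} - x$ ($n{\left(x \right)} = \left(-6 + \frac{1}{2} \left(-1\right)\right) - x = \left(-6 - \frac{1}{2}\right) - x = - \frac{13}{2} - x$)
$\left(27 + n{\left(l{\left(-2,1 \right)} \right)}\right)^{2} = \left(27 - \left(\frac{13}{2} + 1 \frac{1}{-2}\right)\right)^{2} = \left(27 - \left(\frac{13}{2} + 1 \left(- \frac{1}{2}\right)\right)\right)^{2} = \left(27 - 6\right)^{2} = 21^{2} = 441$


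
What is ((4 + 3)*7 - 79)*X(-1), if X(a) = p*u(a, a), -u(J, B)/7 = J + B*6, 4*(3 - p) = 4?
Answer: -2940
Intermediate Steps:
p = 2 (p = 3 - ¼*4 = 3 - 1 = 2)
u(J, B) = -42*B - 7*J (u(J, B) = -7*(J + B*6) = -7*(J + 6*B) = -42*B - 7*J)
X(a) = -98*a (X(a) = 2*(-42*a - 7*a) = 2*(-49*a) = -98*a)
((4 + 3)*7 - 79)*X(-1) = ((4 + 3)*7 - 79)*(-98*(-1)) = (7*7 - 79)*98 = (49 - 79)*98 = -30*98 = -2940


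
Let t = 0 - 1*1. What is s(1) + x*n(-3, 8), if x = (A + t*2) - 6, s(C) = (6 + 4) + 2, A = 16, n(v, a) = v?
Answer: -12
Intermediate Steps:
t = -1 (t = 0 - 1 = -1)
s(C) = 12 (s(C) = 10 + 2 = 12)
x = 8 (x = (16 - 1*2) - 6 = (16 - 2) - 6 = 14 - 6 = 8)
s(1) + x*n(-3, 8) = 12 + 8*(-3) = 12 - 24 = -12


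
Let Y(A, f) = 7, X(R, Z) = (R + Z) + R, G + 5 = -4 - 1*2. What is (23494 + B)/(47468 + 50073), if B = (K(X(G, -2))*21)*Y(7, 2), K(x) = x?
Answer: 19966/97541 ≈ 0.20469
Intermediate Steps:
G = -11 (G = -5 + (-4 - 1*2) = -5 + (-4 - 2) = -5 - 6 = -11)
X(R, Z) = Z + 2*R
B = -3528 (B = ((-2 + 2*(-11))*21)*7 = ((-2 - 22)*21)*7 = -24*21*7 = -504*7 = -3528)
(23494 + B)/(47468 + 50073) = (23494 - 3528)/(47468 + 50073) = 19966/97541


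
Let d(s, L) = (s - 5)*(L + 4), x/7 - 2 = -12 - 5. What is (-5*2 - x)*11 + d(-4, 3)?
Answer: 982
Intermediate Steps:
x = -105 (x = 14 + 7*(-12 - 5) = 14 + 7*(-17) = 14 - 119 = -105)
d(s, L) = (-5 + s)*(4 + L)
(-5*2 - x)*11 + d(-4, 3) = (-5*2 - 1*(-105))*11 + (-20 - 5*3 + 4*(-4) + 3*(-4)) = (-10 + 105)*11 + (-20 - 15 - 16 - 12) = 95*11 - 63 = 1045 - 63 = 982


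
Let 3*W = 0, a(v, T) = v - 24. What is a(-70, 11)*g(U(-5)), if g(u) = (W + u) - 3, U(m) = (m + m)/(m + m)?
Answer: 188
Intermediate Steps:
a(v, T) = -24 + v
U(m) = 1 (U(m) = (2*m)/((2*m)) = (2*m)*(1/(2*m)) = 1)
W = 0 (W = (⅓)*0 = 0)
g(u) = -3 + u (g(u) = (0 + u) - 3 = u - 3 = -3 + u)
a(-70, 11)*g(U(-5)) = (-24 - 70)*(-3 + 1) = -94*(-2) = 188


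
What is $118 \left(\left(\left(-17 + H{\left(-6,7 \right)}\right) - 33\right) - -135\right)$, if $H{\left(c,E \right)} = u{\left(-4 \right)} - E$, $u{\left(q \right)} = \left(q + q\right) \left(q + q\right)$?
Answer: $16756$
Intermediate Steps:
$u{\left(q \right)} = 4 q^{2}$ ($u{\left(q \right)} = 2 q 2 q = 4 q^{2}$)
$H{\left(c,E \right)} = 64 - E$ ($H{\left(c,E \right)} = 4 \left(-4\right)^{2} - E = 4 \cdot 16 - E = 64 - E$)
$118 \left(\left(\left(-17 + H{\left(-6,7 \right)}\right) - 33\right) - -135\right) = 118 \left(\left(\left(-17 + \left(64 - 7\right)\right) - 33\right) - -135\right) = 118 \left(\left(\left(-17 + \left(64 - 7\right)\right) - 33\right) + 135\right) = 118 \left(\left(\left(-17 + 57\right) - 33\right) + 135\right) = 118 \left(\left(40 - 33\right) + 135\right) = 118 \left(7 + 135\right) = 118 \cdot 142 = 16756$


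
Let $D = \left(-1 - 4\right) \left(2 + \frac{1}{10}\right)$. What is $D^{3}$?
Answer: $- \frac{9261}{8} \approx -1157.6$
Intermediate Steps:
$D = - \frac{21}{2}$ ($D = - 5 \left(2 + \frac{1}{10}\right) = \left(-5\right) \frac{21}{10} = - \frac{21}{2} \approx -10.5$)
$D^{3} = \left(- \frac{21}{2}\right)^{3} = - \frac{9261}{8}$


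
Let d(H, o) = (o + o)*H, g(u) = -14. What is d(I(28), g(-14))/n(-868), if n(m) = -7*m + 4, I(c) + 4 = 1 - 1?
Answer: 7/380 ≈ 0.018421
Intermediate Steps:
I(c) = -4 (I(c) = -4 + (1 - 1) = -4 + 0 = -4)
d(H, o) = 2*H*o (d(H, o) = (2*o)*H = 2*H*o)
n(m) = 4 - 7*m
d(I(28), g(-14))/n(-868) = (2*(-4)*(-14))/(4 - 7*(-868)) = 112/(4 + 6076) = 112/6080 = 112*(1/6080) = 7/380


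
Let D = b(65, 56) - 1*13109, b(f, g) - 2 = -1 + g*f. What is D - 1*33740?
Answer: -43208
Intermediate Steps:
b(f, g) = 1 + f*g (b(f, g) = 2 + (-1 + g*f) = 2 + (-1 + f*g) = 1 + f*g)
D = -9468 (D = (1 + 65*56) - 1*13109 = (1 + 3640) - 13109 = 3641 - 13109 = -9468)
D - 1*33740 = -9468 - 1*33740 = -9468 - 33740 = -43208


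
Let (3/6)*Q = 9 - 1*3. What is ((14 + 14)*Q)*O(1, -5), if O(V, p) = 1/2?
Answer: 168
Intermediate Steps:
O(V, p) = ½ (O(V, p) = 1*(½) = ½)
Q = 12 (Q = 2*(9 - 1*3) = 2*(9 - 3) = 2*6 = 12)
((14 + 14)*Q)*O(1, -5) = ((14 + 14)*12)*(½) = (28*12)*(½) = 336*(½) = 168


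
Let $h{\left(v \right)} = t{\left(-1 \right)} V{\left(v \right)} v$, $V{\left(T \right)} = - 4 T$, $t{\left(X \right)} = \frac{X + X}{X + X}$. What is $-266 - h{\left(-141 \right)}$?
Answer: $79258$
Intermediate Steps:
$t{\left(X \right)} = 1$ ($t{\left(X \right)} = \frac{2 X}{2 X} = 2 X \frac{1}{2 X} = 1$)
$h{\left(v \right)} = - 4 v^{2}$ ($h{\left(v \right)} = 1 \left(- 4 v\right) v = - 4 v v = - 4 v^{2}$)
$-266 - h{\left(-141 \right)} = -266 - - 4 \left(-141\right)^{2} = -266 - \left(-4\right) 19881 = -266 - -79524 = -266 + 79524 = 79258$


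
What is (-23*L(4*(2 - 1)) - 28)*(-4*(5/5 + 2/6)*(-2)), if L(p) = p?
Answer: -1280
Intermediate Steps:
(-23*L(4*(2 - 1)) - 28)*(-4*(5/5 + 2/6)*(-2)) = (-92*(2 - 1) - 28)*(-4*(5/5 + 2/6)*(-2)) = (-92 - 28)*(-4*(5*(⅕) + 2*(⅙))*(-2)) = (-23*4 - 28)*(-4*(1 + ⅓)*(-2)) = (-92 - 28)*(-4*4/3*(-2)) = -(-640)*(-2) = -120*32/3 = -1280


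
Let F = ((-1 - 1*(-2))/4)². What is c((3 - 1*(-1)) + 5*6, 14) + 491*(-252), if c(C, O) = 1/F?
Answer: -123716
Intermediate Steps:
F = 1/16 (F = ((-1 + 2)*(¼))² = (1*(¼))² = (¼)² = 1/16 ≈ 0.062500)
c(C, O) = 16 (c(C, O) = 1/(1/16) = 16)
c((3 - 1*(-1)) + 5*6, 14) + 491*(-252) = 16 + 491*(-252) = 16 - 123732 = -123716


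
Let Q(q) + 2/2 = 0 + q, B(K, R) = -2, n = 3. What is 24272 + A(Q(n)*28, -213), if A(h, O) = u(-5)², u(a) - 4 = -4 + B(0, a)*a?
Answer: 24372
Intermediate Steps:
Q(q) = -1 + q (Q(q) = -1 + (0 + q) = -1 + q)
u(a) = -2*a (u(a) = 4 + (-4 - 2*a) = -2*a)
A(h, O) = 100 (A(h, O) = (-2*(-5))² = 10² = 100)
24272 + A(Q(n)*28, -213) = 24272 + 100 = 24372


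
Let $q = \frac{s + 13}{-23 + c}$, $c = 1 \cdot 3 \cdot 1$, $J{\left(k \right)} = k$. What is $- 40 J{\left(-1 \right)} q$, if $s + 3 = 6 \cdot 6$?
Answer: $-92$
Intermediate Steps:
$s = 33$ ($s = -3 + 6 \cdot 6 = -3 + 36 = 33$)
$c = 3$ ($c = 3 \cdot 1 = 3$)
$q = - \frac{23}{10}$ ($q = \frac{33 + 13}{-23 + 3} = \frac{46}{-20} = 46 \left(- \frac{1}{20}\right) = - \frac{23}{10} \approx -2.3$)
$- 40 J{\left(-1 \right)} q = \left(-40\right) \left(-1\right) \left(- \frac{23}{10}\right) = 40 \left(- \frac{23}{10}\right) = -92$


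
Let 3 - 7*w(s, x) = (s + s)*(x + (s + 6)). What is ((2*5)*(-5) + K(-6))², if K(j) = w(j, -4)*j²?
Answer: 3880900/49 ≈ 79202.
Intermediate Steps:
w(s, x) = 3/7 - 2*s*(6 + s + x)/7 (w(s, x) = 3/7 - (s + s)*(x + (s + 6))/7 = 3/7 - 2*s*(x + (6 + s))/7 = 3/7 - 2*s*(6 + s + x)/7)
K(j) = j²*(3/7 - 4*j/7 - 2*j²/7) (K(j) = (3/7 - 12*j/7 - 2*j²/7 - 2/7*j*(-4))*j² = (3/7 - 12*j/7 - 2*j²/7 + 8*j/7)*j² = (3/7 - 4*j/7 - 2*j²/7)*j² = j²*(3/7 - 4*j/7 - 2*j²/7))
((2*5)*(-5) + K(-6))² = ((2*5)*(-5) + (⅐)*(-6)²*(3 - 4*(-6) - 2*(-6)²))² = (10*(-5) + (⅐)*36*(3 + 24 - 2*36))² = (-50 + (⅐)*36*(3 + 24 - 72))² = (-50 + (⅐)*36*(-45))² = (-50 - 1620/7)² = (-1970/7)² = 3880900/49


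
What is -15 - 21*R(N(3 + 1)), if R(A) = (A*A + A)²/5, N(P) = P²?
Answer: -1553739/5 ≈ -3.1075e+5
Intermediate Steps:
R(A) = (A + A²)²/5 (R(A) = (A² + A)²*(⅕) = (A + A²)²*(⅕) = (A + A²)²/5)
-15 - 21*R(N(3 + 1)) = -15 - 21*((3 + 1)²)²*(1 + (3 + 1)²)²/5 = -15 - 21*(4²)²*(1 + 4²)²/5 = -15 - 21*16²*(1 + 16)²/5 = -15 - 21*256*17²/5 = -15 - 21*256*289/5 = -15 - 21*73984/5 = -15 - 1553664/5 = -1553739/5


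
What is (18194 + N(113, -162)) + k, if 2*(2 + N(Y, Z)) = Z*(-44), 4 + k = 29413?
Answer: 51165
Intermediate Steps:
k = 29409 (k = -4 + 29413 = 29409)
N(Y, Z) = -2 - 22*Z (N(Y, Z) = -2 + (Z*(-44))/2 = -2 + (-44*Z)/2 = -2 - 22*Z)
(18194 + N(113, -162)) + k = (18194 + (-2 - 22*(-162))) + 29409 = (18194 + (-2 + 3564)) + 29409 = (18194 + 3562) + 29409 = 21756 + 29409 = 51165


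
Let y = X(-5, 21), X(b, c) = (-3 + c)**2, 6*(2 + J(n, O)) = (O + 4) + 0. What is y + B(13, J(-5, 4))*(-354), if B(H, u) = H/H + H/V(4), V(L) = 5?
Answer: -4752/5 ≈ -950.40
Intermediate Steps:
J(n, O) = -4/3 + O/6 (J(n, O) = -2 + ((O + 4) + 0)/6 = -2 + ((4 + O) + 0)/6 = -2 + (4 + O)/6 = -2 + (2/3 + O/6) = -4/3 + O/6)
y = 324 (y = (-3 + 21)**2 = 18**2 = 324)
B(H, u) = 1 + H/5 (B(H, u) = H/H + H/5 = 1 + H*(1/5) = 1 + H/5)
y + B(13, J(-5, 4))*(-354) = 324 + (1 + (1/5)*13)*(-354) = 324 + (1 + 13/5)*(-354) = 324 + (18/5)*(-354) = 324 - 6372/5 = -4752/5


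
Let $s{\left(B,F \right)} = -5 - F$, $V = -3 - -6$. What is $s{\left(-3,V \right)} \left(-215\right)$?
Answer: $1720$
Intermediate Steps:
$V = 3$ ($V = -3 + 6 = 3$)
$s{\left(-3,V \right)} \left(-215\right) = \left(-5 - 3\right) \left(-215\right) = \left(-8\right) \left(-215\right) = 1720$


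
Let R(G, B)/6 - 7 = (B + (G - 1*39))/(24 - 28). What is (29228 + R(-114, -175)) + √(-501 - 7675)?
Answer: 29762 + 4*I*√511 ≈ 29762.0 + 90.421*I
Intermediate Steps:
R(G, B) = 201/2 - 3*B/2 - 3*G/2 (R(G, B) = 42 + 6*((B + (G - 1*39))/(24 - 28)) = 42 + 6*((B + (G - 39))/(-4)) = 42 + 6*((B + (-39 + G))*(-¼)) = 42 + 6*((-39 + B + G)*(-¼)) = 42 + 6*(39/4 - B/4 - G/4) = 42 + (117/2 - 3*B/2 - 3*G/2) = 201/2 - 3*B/2 - 3*G/2)
(29228 + R(-114, -175)) + √(-501 - 7675) = (29228 + (201/2 - 3/2*(-175) - 3/2*(-114))) + √(-501 - 7675) = (29228 + (201/2 + 525/2 + 171)) + √(-8176) = (29228 + 534) + 4*I*√511 = 29762 + 4*I*√511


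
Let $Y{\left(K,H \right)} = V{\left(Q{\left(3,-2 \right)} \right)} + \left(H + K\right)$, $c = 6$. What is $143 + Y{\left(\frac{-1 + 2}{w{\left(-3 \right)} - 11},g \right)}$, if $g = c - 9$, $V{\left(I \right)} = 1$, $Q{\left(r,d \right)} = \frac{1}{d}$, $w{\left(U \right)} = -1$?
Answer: $\frac{1691}{12} \approx 140.92$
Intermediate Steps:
$g = -3$ ($g = 6 - 9 = -3$)
$Y{\left(K,H \right)} = 1 + H + K$ ($Y{\left(K,H \right)} = 1 + \left(H + K\right) = 1 + H + K$)
$143 + Y{\left(\frac{-1 + 2}{w{\left(-3 \right)} - 11},g \right)} = 143 + \left(1 - 3 + \frac{-1 + 2}{-1 - 11}\right) = 143 + \left(1 - 3 + 1 \frac{1}{-12}\right) = 143 + \left(1 - 3 + 1 \left(- \frac{1}{12}\right)\right) = 143 - \frac{25}{12} = \frac{1691}{12}$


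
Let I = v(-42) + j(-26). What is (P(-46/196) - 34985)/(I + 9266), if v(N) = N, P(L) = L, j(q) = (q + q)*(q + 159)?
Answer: -3428553/226184 ≈ -15.158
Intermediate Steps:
j(q) = 2*q*(159 + q) (j(q) = (2*q)*(159 + q) = 2*q*(159 + q))
I = -6958 (I = -42 + 2*(-26)*(159 - 26) = -42 + 2*(-26)*133 = -42 - 6916 = -6958)
(P(-46/196) - 34985)/(I + 9266) = (-46/196 - 34985)/(-6958 + 9266) = (-46*1/196 - 34985)/2308 = (-23/98 - 34985)*(1/2308) = -3428553/98*1/2308 = -3428553/226184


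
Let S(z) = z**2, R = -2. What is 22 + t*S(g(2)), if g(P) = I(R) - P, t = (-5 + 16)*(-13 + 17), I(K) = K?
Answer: 726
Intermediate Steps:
t = 44 (t = 11*4 = 44)
g(P) = -2 - P
22 + t*S(g(2)) = 22 + 44*(-2 - 1*2)**2 = 22 + 44*(-2 - 2)**2 = 22 + 44*(-4)**2 = 22 + 44*16 = 22 + 704 = 726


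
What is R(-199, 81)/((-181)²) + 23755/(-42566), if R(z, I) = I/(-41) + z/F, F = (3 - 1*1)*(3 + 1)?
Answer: -127818398401/228698775064 ≈ -0.55889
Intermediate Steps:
F = 8 (F = (3 - 1)*4 = 2*4 = 8)
R(z, I) = -I/41 + z/8 (R(z, I) = I/(-41) + z/8 = I*(-1/41) + z*(⅛) = -I/41 + z/8)
R(-199, 81)/((-181)²) + 23755/(-42566) = (-1/41*81 + (⅛)*(-199))/((-181)²) + 23755/(-42566) = (-81/41 - 199/8)/32761 + 23755*(-1/42566) = -8807/328*1/32761 - 23755/42566 = -8807/10745608 - 23755/42566 = -127818398401/228698775064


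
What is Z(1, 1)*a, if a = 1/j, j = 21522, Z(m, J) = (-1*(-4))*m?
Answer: 2/10761 ≈ 0.00018586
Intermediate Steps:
Z(m, J) = 4*m
a = 1/21522 ≈ 4.6464e-5
Z(1, 1)*a = (4*1)*(1/21522) = 4*(1/21522) = 2/10761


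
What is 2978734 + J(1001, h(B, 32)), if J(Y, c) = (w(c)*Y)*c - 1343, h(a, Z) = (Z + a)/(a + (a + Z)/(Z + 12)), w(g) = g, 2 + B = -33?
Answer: 7088735826383/2380849 ≈ 2.9774e+6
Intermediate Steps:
B = -35 (B = -2 - 33 = -35)
h(a, Z) = (Z + a)/(a + (Z + a)/(12 + Z))
J(Y, c) = -1343 + Y*c**2 (J(Y, c) = (c*Y)*c - 1343 = (Y*c)*c - 1343 = Y*c**2 - 1343 = -1343 + Y*c**2)
2978734 + J(1001, h(B, 32)) = 2978734 + (-1343 + 1001*((32**2 + 12*32 + 12*(-35) + 32*(-35))/(32 + 13*(-35) + 32*(-35)))**2) = 2978734 + (-1343 + 1001*((1024 + 384 - 420 - 1120)/(32 - 455 - 1120))**2) = 2978734 + (-1343 + 1001*(-132/(-1543))**2) = 2978734 + (-1343 + 1001*(-1/1543*(-132))**2) = 2978734 + (-1343 + 1001*(132/1543)**2) = 2978734 + (-1343 + 1001*(17424/2380849)) = 2978734 + (-1343 + 17441424/2380849) = 2978734 - 3180038783/2380849 = 7088735826383/2380849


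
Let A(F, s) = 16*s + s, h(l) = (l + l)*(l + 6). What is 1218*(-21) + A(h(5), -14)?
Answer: -25816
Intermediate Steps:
h(l) = 2*l*(6 + l) (h(l) = (2*l)*(6 + l) = 2*l*(6 + l))
A(F, s) = 17*s
1218*(-21) + A(h(5), -14) = 1218*(-21) + 17*(-14) = -25578 - 238 = -25816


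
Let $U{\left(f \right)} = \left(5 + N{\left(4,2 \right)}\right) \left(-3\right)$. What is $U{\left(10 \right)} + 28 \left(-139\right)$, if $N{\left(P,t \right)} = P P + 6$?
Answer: $-3973$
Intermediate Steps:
$N{\left(P,t \right)} = 6 + P^{2}$ ($N{\left(P,t \right)} = P^{2} + 6 = 6 + P^{2}$)
$U{\left(f \right)} = -81$ ($U{\left(f \right)} = \left(5 + \left(6 + 4^{2}\right)\right) \left(-3\right) = \left(5 + \left(6 + 16\right)\right) \left(-3\right) = \left(5 + 22\right) \left(-3\right) = 27 \left(-3\right) = -81$)
$U{\left(10 \right)} + 28 \left(-139\right) = -81 + 28 \left(-139\right) = -81 - 3892 = -3973$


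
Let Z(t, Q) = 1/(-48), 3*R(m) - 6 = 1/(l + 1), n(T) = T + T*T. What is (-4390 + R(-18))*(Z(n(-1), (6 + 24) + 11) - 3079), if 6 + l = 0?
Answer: 9727883053/720 ≈ 1.3511e+7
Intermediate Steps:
l = -6 (l = -6 + 0 = -6)
n(T) = T + T²
R(m) = 29/15 (R(m) = 2 + 1/(3*(-6 + 1)) = 2 + (⅓)/(-5) = 2 + (⅓)*(-⅕) = 2 - 1/15 = 29/15)
Z(t, Q) = -1/48
(-4390 + R(-18))*(Z(n(-1), (6 + 24) + 11) - 3079) = (-4390 + 29/15)*(-1/48 - 3079) = -65821/15*(-147793/48) = 9727883053/720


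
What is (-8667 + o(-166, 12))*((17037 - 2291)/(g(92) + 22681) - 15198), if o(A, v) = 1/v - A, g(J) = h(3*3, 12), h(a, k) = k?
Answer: 8795221836037/68079 ≈ 1.2919e+8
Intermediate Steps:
g(J) = 12
(-8667 + o(-166, 12))*((17037 - 2291)/(g(92) + 22681) - 15198) = (-8667 + (1/12 - 1*(-166)))*((17037 - 2291)/(12 + 22681) - 15198) = (-8667 + (1/12 + 166))*(14746/22693 - 15198) = (-8667 + 1993/12)*(14746*(1/22693) - 15198) = -102011*(14746/22693 - 15198)/12 = -102011/12*(-344873468/22693) = 8795221836037/68079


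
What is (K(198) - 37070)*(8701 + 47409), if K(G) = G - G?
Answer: -2079997700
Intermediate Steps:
K(G) = 0
(K(198) - 37070)*(8701 + 47409) = (0 - 37070)*(8701 + 47409) = -37070*56110 = -2079997700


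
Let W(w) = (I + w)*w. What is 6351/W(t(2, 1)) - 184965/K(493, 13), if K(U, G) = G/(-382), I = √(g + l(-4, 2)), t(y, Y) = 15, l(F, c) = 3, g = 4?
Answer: 15403227903/2834 - 2117*√7/1090 ≈ 5.4352e+6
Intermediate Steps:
I = √7 (I = √(4 + 3) = √7 ≈ 2.6458)
K(U, G) = -G/382 (K(U, G) = G*(-1/382) = -G/382)
W(w) = w*(w + √7) (W(w) = (√7 + w)*w = (w + √7)*w = w*(w + √7))
6351/W(t(2, 1)) - 184965/K(493, 13) = 6351/((15*(15 + √7))) - 184965/((-1/382*13)) = 6351/(225 + 15*√7) - 184965/(-13/382) = 6351/(225 + 15*√7) - 184965*(-382/13) = 6351/(225 + 15*√7) + 70656630/13 = 70656630/13 + 6351/(225 + 15*√7)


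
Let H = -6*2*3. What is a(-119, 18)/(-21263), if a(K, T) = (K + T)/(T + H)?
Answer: -101/382734 ≈ -0.00026389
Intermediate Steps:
H = -36 (H = -12*3 = -36)
a(K, T) = (K + T)/(-36 + T) (a(K, T) = (K + T)/(T - 36) = (K + T)/(-36 + T))
a(-119, 18)/(-21263) = ((-119 + 18)/(-36 + 18))/(-21263) = (-101/(-18))*(-1/21263) = -1/18*(-101)*(-1/21263) = (101/18)*(-1/21263) = -101/382734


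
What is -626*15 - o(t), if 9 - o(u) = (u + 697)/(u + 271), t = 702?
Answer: -9143828/973 ≈ -9397.6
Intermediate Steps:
o(u) = 9 - (697 + u)/(271 + u) (o(u) = 9 - (u + 697)/(u + 271) = 9 - (697 + u)/(271 + u))
-626*15 - o(t) = -626*15 - 2*(871 + 4*702)/(271 + 702) = -9390 - 2*(871 + 2808)/973 = -9390 - 2*3679/973 = -9390 - 1*7358/973 = -9390 - 7358/973 = -9143828/973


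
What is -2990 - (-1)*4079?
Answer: 1089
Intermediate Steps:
-2990 - (-1)*4079 = -2990 - 1*(-4079) = -2990 + 4079 = 1089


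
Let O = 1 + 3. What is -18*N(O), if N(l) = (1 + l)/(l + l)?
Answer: -45/4 ≈ -11.250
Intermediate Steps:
O = 4
N(l) = (1 + l)/(2*l) (N(l) = (1 + l)/((2*l)) = (1 + l)*(1/(2*l)) = (1 + l)/(2*l))
-18*N(O) = -9*(1 + 4)/4 = -9*5/4 = -18*5/8 = -45/4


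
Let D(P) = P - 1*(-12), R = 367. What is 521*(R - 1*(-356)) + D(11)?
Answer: 376706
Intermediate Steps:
D(P) = 12 + P (D(P) = P + 12 = 12 + P)
521*(R - 1*(-356)) + D(11) = 521*(367 - 1*(-356)) + (12 + 11) = 521*(367 + 356) + 23 = 521*723 + 23 = 376683 + 23 = 376706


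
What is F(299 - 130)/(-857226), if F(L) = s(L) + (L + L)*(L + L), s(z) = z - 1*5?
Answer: -19068/142871 ≈ -0.13346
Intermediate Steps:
s(z) = -5 + z (s(z) = z - 5 = -5 + z)
F(L) = -5 + L + 4*L**2 (F(L) = (-5 + L) + (L + L)*(L + L) = (-5 + L) + (2*L)*(2*L) = (-5 + L) + 4*L**2 = -5 + L + 4*L**2)
F(299 - 130)/(-857226) = (-5 + (299 - 130) + 4*(299 - 130)**2)/(-857226) = (-5 + 169 + 4*169**2)*(-1/857226) = (-5 + 169 + 4*28561)*(-1/857226) = (-5 + 169 + 114244)*(-1/857226) = 114408*(-1/857226) = -19068/142871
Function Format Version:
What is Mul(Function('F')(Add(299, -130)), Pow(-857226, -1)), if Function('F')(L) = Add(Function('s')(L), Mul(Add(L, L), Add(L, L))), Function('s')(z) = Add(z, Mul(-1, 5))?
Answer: Rational(-19068, 142871) ≈ -0.13346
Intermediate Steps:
Function('s')(z) = Add(-5, z) (Function('s')(z) = Add(z, -5) = Add(-5, z))
Function('F')(L) = Add(-5, L, Mul(4, Pow(L, 2))) (Function('F')(L) = Add(Add(-5, L), Mul(Add(L, L), Add(L, L))) = Add(Add(-5, L), Mul(Mul(2, L), Mul(2, L))) = Add(Add(-5, L), Mul(4, Pow(L, 2))) = Add(-5, L, Mul(4, Pow(L, 2))))
Mul(Function('F')(Add(299, -130)), Pow(-857226, -1)) = Mul(Add(-5, Add(299, -130), Mul(4, Pow(Add(299, -130), 2))), Pow(-857226, -1)) = Mul(Add(-5, 169, Mul(4, Pow(169, 2))), Rational(-1, 857226)) = Mul(Add(-5, 169, Mul(4, 28561)), Rational(-1, 857226)) = Mul(Add(-5, 169, 114244), Rational(-1, 857226)) = Mul(114408, Rational(-1, 857226)) = Rational(-19068, 142871)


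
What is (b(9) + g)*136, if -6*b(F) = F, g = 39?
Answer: 5100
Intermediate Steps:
b(F) = -F/6
(b(9) + g)*136 = (-1/6*9 + 39)*136 = (-3/2 + 39)*136 = (75/2)*136 = 5100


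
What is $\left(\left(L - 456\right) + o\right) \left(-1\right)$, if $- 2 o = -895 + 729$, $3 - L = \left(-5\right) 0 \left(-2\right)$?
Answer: $370$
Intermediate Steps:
$L = 3$ ($L = 3 - \left(-5\right) 0 \left(-2\right) = 3 - 0 \left(-2\right) = 3 - 0 = 3 + 0 = 3$)
$o = 83$ ($o = - \frac{-895 + 729}{2} = \left(- \frac{1}{2}\right) \left(-166\right) = 83$)
$\left(\left(L - 456\right) + o\right) \left(-1\right) = \left(\left(3 - 456\right) + 83\right) \left(-1\right) = \left(-453 + 83\right) \left(-1\right) = \left(-370\right) \left(-1\right) = 370$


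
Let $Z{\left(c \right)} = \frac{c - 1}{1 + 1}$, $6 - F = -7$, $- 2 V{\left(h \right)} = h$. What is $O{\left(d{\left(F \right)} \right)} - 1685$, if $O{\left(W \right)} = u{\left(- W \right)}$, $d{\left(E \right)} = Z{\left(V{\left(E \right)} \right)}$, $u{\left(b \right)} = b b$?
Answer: $- \frac{26735}{16} \approx -1670.9$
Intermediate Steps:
$V{\left(h \right)} = - \frac{h}{2}$
$F = 13$ ($F = 6 - -7 = 6 + 7 = 13$)
$Z{\left(c \right)} = - \frac{1}{2} + \frac{c}{2}$ ($Z{\left(c \right)} = \frac{-1 + c}{2} = \left(-1 + c\right) \frac{1}{2} = - \frac{1}{2} + \frac{c}{2}$)
$u{\left(b \right)} = b^{2}$
$d{\left(E \right)} = - \frac{1}{2} - \frac{E}{4}$ ($d{\left(E \right)} = - \frac{1}{2} + \frac{\left(- \frac{1}{2}\right) E}{2} = - \frac{1}{2} - \frac{E}{4}$)
$O{\left(W \right)} = W^{2}$ ($O{\left(W \right)} = \left(- W\right)^{2} = W^{2}$)
$O{\left(d{\left(F \right)} \right)} - 1685 = \left(- \frac{1}{2} - \frac{13}{4}\right)^{2} - 1685 = \left(- \frac{15}{4}\right)^{2} - 1685 = \frac{225}{16} - 1685 = - \frac{26735}{16}$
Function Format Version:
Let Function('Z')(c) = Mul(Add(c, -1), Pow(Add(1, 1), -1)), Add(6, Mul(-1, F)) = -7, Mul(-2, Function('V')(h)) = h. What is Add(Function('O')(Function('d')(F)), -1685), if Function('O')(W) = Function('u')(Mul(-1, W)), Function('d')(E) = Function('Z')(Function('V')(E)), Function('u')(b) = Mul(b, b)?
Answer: Rational(-26735, 16) ≈ -1670.9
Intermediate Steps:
Function('V')(h) = Mul(Rational(-1, 2), h)
F = 13 (F = Add(6, Mul(-1, -7)) = Add(6, 7) = 13)
Function('Z')(c) = Add(Rational(-1, 2), Mul(Rational(1, 2), c)) (Function('Z')(c) = Mul(Add(-1, c), Pow(2, -1)) = Mul(Add(-1, c), Rational(1, 2)) = Add(Rational(-1, 2), Mul(Rational(1, 2), c)))
Function('u')(b) = Pow(b, 2)
Function('d')(E) = Add(Rational(-1, 2), Mul(Rational(-1, 4), E)) (Function('d')(E) = Add(Rational(-1, 2), Mul(Rational(1, 2), Mul(Rational(-1, 2), E))) = Add(Rational(-1, 2), Mul(Rational(-1, 4), E)))
Function('O')(W) = Pow(W, 2) (Function('O')(W) = Pow(Mul(-1, W), 2) = Pow(W, 2))
Add(Function('O')(Function('d')(F)), -1685) = Add(Pow(Add(Rational(-1, 2), Mul(Rational(-1, 4), 13)), 2), -1685) = Add(Pow(Add(Rational(-1, 2), Rational(-13, 4)), 2), -1685) = Add(Pow(Rational(-15, 4), 2), -1685) = Add(Rational(225, 16), -1685) = Rational(-26735, 16)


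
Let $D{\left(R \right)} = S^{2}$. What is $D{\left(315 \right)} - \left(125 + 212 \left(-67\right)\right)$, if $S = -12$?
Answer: $14223$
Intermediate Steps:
$D{\left(R \right)} = 144$ ($D{\left(R \right)} = \left(-12\right)^{2} = 144$)
$D{\left(315 \right)} - \left(125 + 212 \left(-67\right)\right) = 144 - \left(125 + 212 \left(-67\right)\right) = 144 - \left(125 - 14204\right) = 144 - -14079 = 144 + 14079 = 14223$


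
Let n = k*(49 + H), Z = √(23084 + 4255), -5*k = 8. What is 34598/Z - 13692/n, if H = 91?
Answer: 489/8 + 34598*√27339/27339 ≈ 270.37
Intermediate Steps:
k = -8/5 (k = -⅕*8 = -8/5 ≈ -1.6000)
Z = √27339 ≈ 165.35
n = -224 (n = -8*(49 + 91)/5 = -8/5*140 = -224)
34598/Z - 13692/n = 34598/(√27339) - 13692/(-224) = 34598*(√27339/27339) - 13692*(-1/224) = 34598*√27339/27339 + 489/8 = 489/8 + 34598*√27339/27339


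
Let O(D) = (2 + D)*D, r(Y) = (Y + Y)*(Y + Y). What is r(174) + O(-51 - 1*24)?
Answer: 126579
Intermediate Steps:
r(Y) = 4*Y**2 (r(Y) = (2*Y)*(2*Y) = 4*Y**2)
O(D) = D*(2 + D)
r(174) + O(-51 - 1*24) = 4*174**2 + (-51 - 1*24)*(2 + (-51 - 1*24)) = 4*30276 + (-51 - 24)*(2 + (-51 - 24)) = 121104 - 75*(2 - 75) = 121104 - 75*(-73) = 121104 + 5475 = 126579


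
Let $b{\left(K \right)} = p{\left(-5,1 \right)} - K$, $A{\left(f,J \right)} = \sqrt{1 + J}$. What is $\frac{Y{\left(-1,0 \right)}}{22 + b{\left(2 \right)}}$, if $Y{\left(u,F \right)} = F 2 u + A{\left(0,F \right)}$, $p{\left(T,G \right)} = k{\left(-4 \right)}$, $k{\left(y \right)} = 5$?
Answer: $\frac{1}{25} \approx 0.04$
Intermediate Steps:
$p{\left(T,G \right)} = 5$
$b{\left(K \right)} = 5 - K$
$Y{\left(u,F \right)} = \sqrt{1 + F} + 2 F u$ ($Y{\left(u,F \right)} = F 2 u + \sqrt{1 + F} = 2 F u + \sqrt{1 + F} = \sqrt{1 + F} + 2 F u$)
$\frac{Y{\left(-1,0 \right)}}{22 + b{\left(2 \right)}} = \frac{\sqrt{1 + 0} + 2 \cdot 0 \left(-1\right)}{22 + \left(5 - 2\right)} = \frac{\sqrt{1} + 0}{22 + \left(5 - 2\right)} = \frac{1 + 0}{22 + 3} = 1 \cdot \frac{1}{25} = \frac{1}{25}$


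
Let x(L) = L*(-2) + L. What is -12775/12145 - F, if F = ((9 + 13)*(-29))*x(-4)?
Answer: 885179/347 ≈ 2550.9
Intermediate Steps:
x(L) = -L (x(L) = -2*L + L = -L)
F = -2552 (F = ((9 + 13)*(-29))*(-1*(-4)) = (22*(-29))*4 = -638*4 = -2552)
-12775/12145 - F = -12775/12145 - 1*(-2552) = -12775*1/12145 + 2552 = -365/347 + 2552 = 885179/347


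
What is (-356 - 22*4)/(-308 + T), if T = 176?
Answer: 37/11 ≈ 3.3636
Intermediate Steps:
(-356 - 22*4)/(-308 + T) = (-356 - 22*4)/(-308 + 176) = (-356 - 88)/(-132) = -444*(-1/132) = 37/11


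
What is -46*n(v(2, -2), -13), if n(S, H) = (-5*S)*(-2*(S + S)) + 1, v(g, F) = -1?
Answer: -966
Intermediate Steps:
n(S, H) = 1 + 20*S² (n(S, H) = (-5*S)*(-4*S) + 1 = 20*S² + 1 = 1 + 20*S²)
-46*n(v(2, -2), -13) = -46*(1 + 20*(-1)²) = -46*(1 + 20*1) = -46*(1 + 20) = -46*21 = -966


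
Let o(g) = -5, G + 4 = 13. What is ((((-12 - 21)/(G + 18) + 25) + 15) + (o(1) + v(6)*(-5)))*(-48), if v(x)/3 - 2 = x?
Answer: 12416/3 ≈ 4138.7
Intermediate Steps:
G = 9 (G = -4 + 13 = 9)
v(x) = 6 + 3*x
((((-12 - 21)/(G + 18) + 25) + 15) + (o(1) + v(6)*(-5)))*(-48) = ((((-12 - 21)/(9 + 18) + 25) + 15) + (-5 + (6 + 3*6)*(-5)))*(-48) = (((-33/27 + 25) + 15) + (-5 + (6 + 18)*(-5)))*(-48) = (((-33*1/27 + 25) + 15) + (-5 + 24*(-5)))*(-48) = (((-11/9 + 25) + 15) + (-5 - 120))*(-48) = ((214/9 + 15) - 125)*(-48) = (349/9 - 125)*(-48) = -776/9*(-48) = 12416/3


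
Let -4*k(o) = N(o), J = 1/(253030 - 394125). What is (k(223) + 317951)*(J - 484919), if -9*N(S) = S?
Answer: -391581338118065227/2539710 ≈ -1.5418e+11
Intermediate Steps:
N(S) = -S/9
J = -1/141095 (J = 1/(-141095) = -1/141095 ≈ -7.0874e-6)
k(o) = o/36 (k(o) = -(-1)*o/36 = o/36)
(k(223) + 317951)*(J - 484919) = ((1/36)*223 + 317951)*(-1/141095 - 484919) = (223/36 + 317951)*(-68419646306/141095) = (11446459/36)*(-68419646306/141095) = -391581338118065227/2539710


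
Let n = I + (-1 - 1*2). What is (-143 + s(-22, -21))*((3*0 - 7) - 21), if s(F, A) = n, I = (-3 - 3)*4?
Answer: 4760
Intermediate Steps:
I = -24 (I = -6*4 = -24)
n = -27 (n = -24 + (-1 - 1*2) = -24 + (-1 - 2) = -24 - 3 = -27)
s(F, A) = -27
(-143 + s(-22, -21))*((3*0 - 7) - 21) = (-143 - 27)*((3*0 - 7) - 21) = -170*((0 - 7) - 21) = -170*(-7 - 21) = -170*(-28) = 4760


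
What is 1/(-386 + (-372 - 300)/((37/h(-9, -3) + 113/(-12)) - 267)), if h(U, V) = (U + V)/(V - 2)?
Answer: -87/33358 ≈ -0.0026081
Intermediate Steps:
h(U, V) = (U + V)/(-2 + V)
1/(-386 + (-372 - 300)/((37/h(-9, -3) + 113/(-12)) - 267)) = 1/(-386 + (-372 - 300)/((37/(((-9 - 3)/(-2 - 3))) + 113/(-12)) - 267)) = 1/(-386 - 672/((37/((-12/(-5))) + 113*(-1/12)) - 267)) = 1/(-386 - 672/((37/((-⅕*(-12))) - 113/12) - 267)) = 1/(-386 - 672/((37/(12/5) - 113/12) - 267)) = 1/(-386 - 672/((37*(5/12) - 113/12) - 267)) = 1/(-386 - 672/((185/12 - 113/12) - 267)) = 1/(-386 - 672/(6 - 267)) = 1/(-386 - 672/(-261)) = 1/(-386 - 672*(-1/261)) = 1/(-386 + 224/87) = 1/(-33358/87) = -87/33358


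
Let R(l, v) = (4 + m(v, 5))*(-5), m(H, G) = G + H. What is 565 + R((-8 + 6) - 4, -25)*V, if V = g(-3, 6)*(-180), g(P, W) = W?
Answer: -85835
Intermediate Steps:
R(l, v) = -45 - 5*v (R(l, v) = (4 + (5 + v))*(-5) = (9 + v)*(-5) = -45 - 5*v)
V = -1080 (V = 6*(-180) = -1080)
565 + R((-8 + 6) - 4, -25)*V = 565 + (-45 - 5*(-25))*(-1080) = 565 + (-45 + 125)*(-1080) = 565 + 80*(-1080) = 565 - 86400 = -85835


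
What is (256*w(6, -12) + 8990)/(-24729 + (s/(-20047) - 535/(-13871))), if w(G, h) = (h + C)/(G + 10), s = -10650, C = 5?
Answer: -1234361328343/3438141239389 ≈ -0.35902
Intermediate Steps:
w(G, h) = (5 + h)/(10 + G) (w(G, h) = (h + 5)/(G + 10) = (5 + h)/(10 + G))
(256*w(6, -12) + 8990)/(-24729 + (s/(-20047) - 535/(-13871))) = (256*((5 - 12)/(10 + 6)) + 8990)/(-24729 + (-10650/(-20047) - 535/(-13871))) = (256*(-7/16) + 8990)/(-24729 + (-10650*(-1/20047) - 535*(-1/13871))) = (256*((1/16)*(-7)) + 8990)/(-24729 + (10650/20047 + 535/13871)) = (256*(-7/16) + 8990)/(-24729 + 158451295/278071937) = (-112 + 8990)/(-6876282478778/278071937) = 8878*(-278071937/6876282478778) = -1234361328343/3438141239389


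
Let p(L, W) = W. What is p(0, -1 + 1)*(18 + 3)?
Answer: 0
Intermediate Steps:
p(0, -1 + 1)*(18 + 3) = (-1 + 1)*(18 + 3) = 0*21 = 0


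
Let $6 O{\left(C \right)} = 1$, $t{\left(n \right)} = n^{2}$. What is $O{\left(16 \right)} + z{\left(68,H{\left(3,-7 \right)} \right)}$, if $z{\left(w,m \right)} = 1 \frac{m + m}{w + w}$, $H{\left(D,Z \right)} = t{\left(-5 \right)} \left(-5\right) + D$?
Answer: $- \frac{83}{51} \approx -1.6275$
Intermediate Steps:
$H{\left(D,Z \right)} = -125 + D$ ($H{\left(D,Z \right)} = \left(-5\right)^{2} \left(-5\right) + D = 25 \left(-5\right) + D = -125 + D$)
$z{\left(w,m \right)} = \frac{m}{w}$ ($z{\left(w,m \right)} = 1 \frac{2 m}{2 w} = 1 \cdot 2 m \frac{1}{2 w} = 1 \frac{m}{w} = \frac{m}{w}$)
$O{\left(C \right)} = \frac{1}{6}$ ($O{\left(C \right)} = \frac{1}{6} \cdot 1 = \frac{1}{6}$)
$O{\left(16 \right)} + z{\left(68,H{\left(3,-7 \right)} \right)} = \frac{1}{6} + \frac{-125 + 3}{68} = \frac{1}{6} - \frac{61}{34} = - \frac{83}{51}$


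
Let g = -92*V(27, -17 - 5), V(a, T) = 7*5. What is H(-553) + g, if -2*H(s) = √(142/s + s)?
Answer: -3220 - I*√169190903/1106 ≈ -3220.0 - 11.761*I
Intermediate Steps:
V(a, T) = 35
H(s) = -√(s + 142/s)/2 (H(s) = -√(142/s + s)/2 = -√(s + 142/s)/2)
g = -3220 (g = -92*35 = -3220)
H(-553) + g = -√(-553 + 142/(-553))/2 - 3220 = -√(-553 + 142*(-1/553))/2 - 3220 = -√(-553 - 142/553)/2 - 3220 = -I*√169190903/1106 - 3220 = -3220 - I*√169190903/1106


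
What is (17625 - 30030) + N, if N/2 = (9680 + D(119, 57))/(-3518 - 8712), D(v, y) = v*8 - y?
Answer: -15173430/1223 ≈ -12407.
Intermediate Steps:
D(v, y) = -y + 8*v (D(v, y) = 8*v - y = -y + 8*v)
N = -2115/1223 (N = 2*((9680 + (-1*57 + 8*119))/(-3518 - 8712)) = 2*((9680 + (-57 + 952))/(-12230)) = 2*((9680 + 895)*(-1/12230)) = 2*(10575*(-1/12230)) = 2*(-2115/2446) = -2115/1223 ≈ -1.7294)
(17625 - 30030) + N = (17625 - 30030) - 2115/1223 = -12405 - 2115/1223 = -15173430/1223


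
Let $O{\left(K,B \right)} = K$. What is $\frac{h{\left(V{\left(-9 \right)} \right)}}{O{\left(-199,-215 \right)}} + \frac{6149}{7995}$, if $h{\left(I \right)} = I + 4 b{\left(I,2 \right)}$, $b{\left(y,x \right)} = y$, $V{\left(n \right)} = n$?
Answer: $\frac{121802}{122385} \approx 0.99524$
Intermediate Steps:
$h{\left(I \right)} = 5 I$ ($h{\left(I \right)} = I + 4 I = 5 I$)
$\frac{h{\left(V{\left(-9 \right)} \right)}}{O{\left(-199,-215 \right)}} + \frac{6149}{7995} = \frac{5 \left(-9\right)}{-199} + \frac{6149}{7995} = \left(-45\right) \left(- \frac{1}{199}\right) + 6149 \cdot \frac{1}{7995} = \frac{45}{199} + \frac{473}{615} = \frac{121802}{122385}$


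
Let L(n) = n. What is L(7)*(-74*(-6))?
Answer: 3108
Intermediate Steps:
L(7)*(-74*(-6)) = 7*(-74*(-6)) = 7*444 = 3108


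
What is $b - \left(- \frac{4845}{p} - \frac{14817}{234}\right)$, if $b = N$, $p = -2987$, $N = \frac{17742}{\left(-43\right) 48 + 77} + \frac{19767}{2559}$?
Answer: $\frac{23888487063575}{394890534246} \approx 60.494$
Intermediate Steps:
$N = - \frac{2041583}{1694911}$ ($N = \frac{17742}{-2064 + 77} + 19767 \cdot \frac{1}{2559} = \frac{17742}{-1987} + \frac{6589}{853} = 17742 \left(- \frac{1}{1987}\right) + \frac{6589}{853} = - \frac{17742}{1987} + \frac{6589}{853} = - \frac{2041583}{1694911} \approx -1.2045$)
$b = - \frac{2041583}{1694911} \approx -1.2045$
$b - \left(- \frac{4845}{p} - \frac{14817}{234}\right) = - \frac{2041583}{1694911} - \left(- \frac{4845}{-2987} - \frac{14817}{234}\right) = - \frac{2041583}{1694911} - \left(\left(-4845\right) \left(- \frac{1}{2987}\right) - \frac{4939}{78}\right) = - \frac{2041583}{1694911} - \left(\frac{4845}{2987} - \frac{4939}{78}\right) = - \frac{2041583}{1694911} - - \frac{14374883}{232986} = - \frac{2041583}{1694911} + \frac{14374883}{232986} = \frac{23888487063575}{394890534246}$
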